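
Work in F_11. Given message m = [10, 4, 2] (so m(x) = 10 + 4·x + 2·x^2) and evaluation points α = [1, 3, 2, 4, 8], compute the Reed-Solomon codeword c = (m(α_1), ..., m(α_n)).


c = [5, 7, 4, 3, 5]

Message polynomial: m(x) = 10 + 4·x + 2·x^2 (mod 11).
For each evaluation point α_i, compute m(α_i) mod 11:
  α_1 = 1: Horner steps 2 → 6 → 5, so m(1) = 5.
  α_2 = 3: Horner steps 2 → 10 → 7, so m(3) = 7.
  α_3 = 2: Horner steps 2 → 8 → 4, so m(2) = 4.
  α_4 = 4: Horner steps 2 → 1 → 3, so m(4) = 3.
  α_5 = 8: Horner steps 2 → 9 → 5, so m(8) = 5.
Codeword c = [5, 7, 4, 3, 5] ∈ F_11^5.


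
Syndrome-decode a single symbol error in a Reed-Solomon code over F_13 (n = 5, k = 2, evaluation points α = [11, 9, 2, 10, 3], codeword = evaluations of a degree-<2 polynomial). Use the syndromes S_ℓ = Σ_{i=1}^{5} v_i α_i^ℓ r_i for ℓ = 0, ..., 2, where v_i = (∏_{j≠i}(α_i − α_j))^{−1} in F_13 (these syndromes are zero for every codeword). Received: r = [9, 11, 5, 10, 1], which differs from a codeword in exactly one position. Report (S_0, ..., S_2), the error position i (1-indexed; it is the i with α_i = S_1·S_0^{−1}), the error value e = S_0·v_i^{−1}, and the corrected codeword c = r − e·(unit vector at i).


S = (5, 2, 6), error at position 5, error magnitude e = 10, c = [9, 11, 5, 10, 4].

Step 1: column multipliers v_i = (∏_{j≠i}(α_i − α_j))^{−1} mod 13.
  i = 1 (α = 11): (11−9)(11−2)(11−10)(11−3) = 2·9·1·8 = 144 ≡ 1, so v_1 = 1^{−1} = 1 (mod 13).
  i = 2 (α = 9): (9−11)(9−2)(9−10)(9−3) = (−2)·7·(−1)·6 = 84 ≡ 6, so v_2 = 6^{−1} = 11 (mod 13).
  i = 3 (α = 2): (2−11)(2−9)(2−10)(2−3) = (−9)·(−7)·(−8)·(−1) = 504 ≡ 10, so v_3 = 10^{−1} = 4 (mod 13).
  i = 4 (α = 10): (10−11)(10−9)(10−2)(10−3) = (−1)·1·8·7 = −56 ≡ 9, so v_4 = 9^{−1} = 3 (mod 13).
  i = 5 (α = 3): (3−11)(3−9)(3−2)(3−10) = (−8)·(−6)·1·(−7) = −336 ≡ 2, so v_5 = 2^{−1} = 7 (mod 13).
  v = [1, 11, 4, 3, 7].
Step 2: syndromes of r = [9, 11, 5, 10, 1] (all sums mod 13).
  S_0 = Σ v_i r_i = 1·9 + 11·11 + 4·5 + 3·10 + 7·1 = 187 ≡ 5.
  S_1 = Σ v_i α_i r_i = 1·11·9 + 11·9·11 + 4·2·5 + 3·10·10 + 7·3·1 = 1549 ≡ 2.
  α_i^2 mod 13 = [4, 3, 4, 9, 9].
  S_2 = Σ v_i α_i^2 r_i = 1·4·9 + 11·3·11 + 4·4·5 + 3·9·10 + 7·9·1 = 812 ≡ 6.
  S = (5, 2, 6) ≠ 0, so r is not a codeword (an error is present).
Step 3: locate the error. For a single error e at position i, S_ℓ = v_i·e·α_i^ℓ, so α_err = S_1/S_0.
  S_0^{−1} = 5^{−1} = 8 (mod 13), so α_err = 2·8 = 16 ≡ 3 = α_5. Error position i = 5.
  Consistency check: S_2/S_1 = 6·7 = 42 ≡ 3 = α_err ✓ (single-error assumption holds).
Step 4: error magnitude e = S_0/v_5 = S_0·∏_{j≠5}(α_5 − α_j) = 5·2 = 10 ≡ 10 (mod 13).
Step 5: correct position 5: c_5 = r_5 − e = 1 − 10 ≡ 4 (mod 13). Hence c = [9, 11, 5, 10, 4].
  Check: interpolating c through the α_i gives m(x) = 7 + 12·x (degree < 2) with m(α_i) = c_i for every i, so c is indeed a codeword.


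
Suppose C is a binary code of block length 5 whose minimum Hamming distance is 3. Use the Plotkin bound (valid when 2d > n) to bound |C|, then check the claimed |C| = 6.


Plotkin bound M ≤ 6; given |C| = 6 ≤ bound (satisfied).

Check applicability: 2d = 6, n = 5.
2d − n = 1 > 0, so Plotkin applies.
Compute d/(2d−n) = 3/1 ≈ 3.0000.
⌊d/(2d−n)⌋ = 3.
Plotkin bound: M ≤ 2·3 = 6.
Given |C| = 6, check: satisfied.
This |C| is at the Plotkin bound.


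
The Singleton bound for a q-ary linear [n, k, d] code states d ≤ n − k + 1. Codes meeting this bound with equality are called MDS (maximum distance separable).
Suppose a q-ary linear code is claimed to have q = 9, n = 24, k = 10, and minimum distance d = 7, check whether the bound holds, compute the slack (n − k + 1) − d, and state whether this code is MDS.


Singleton RHS = n − k + 1 = 15, slack = 8, bound satisfied, not MDS.

Singleton bound: d ≤ n − k + 1.
Here n = 24, k = 10, so n − k + 1 = 15.
Given d = 7, check d ≤ 15: YES.
Slack = (n − k + 1) − d = 8.
The code is NOT MDS (slack = 8 > 0).
Description: the claimed parameters are [24, 10, 7]_9; such a code would be non-MDS.


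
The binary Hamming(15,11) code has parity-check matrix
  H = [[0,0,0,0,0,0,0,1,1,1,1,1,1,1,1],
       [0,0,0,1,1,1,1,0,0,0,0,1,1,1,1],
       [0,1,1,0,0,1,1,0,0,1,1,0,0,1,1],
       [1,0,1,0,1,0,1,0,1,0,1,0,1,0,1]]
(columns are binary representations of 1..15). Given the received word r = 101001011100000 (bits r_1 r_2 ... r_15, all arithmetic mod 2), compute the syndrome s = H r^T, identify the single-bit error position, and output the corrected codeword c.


s = (1, 1, 1, 1)^T, error position = 15, corrected codeword c = 101001011100001

Compute s = H r^T mod 2 one row at a time:
  s_1 = 1 + 1 + 1 + 0 + 0 + 0 + 0 + 0 = 3 ≡ 1 (mod 2).
  s_2 = 0 + 0 + 1 + 0 + 0 + 0 + 0 + 0 = 1 ≡ 1 (mod 2).
  s_3 = 0 + 1 + 1 + 0 + 1 + 0 + 0 + 0 = 3 ≡ 1 (mod 2).
  s_4 = 1 + 1 + 0 + 0 + 1 + 0 + 0 + 0 = 3 ≡ 1 (mod 2).
s = (1, 1, 1, 1)^T — this equals column 15 of H (binary 1111), so error is at position 15.
Correct: flip bit 15 of r = 101001011100000 to get c = 101001011100001.


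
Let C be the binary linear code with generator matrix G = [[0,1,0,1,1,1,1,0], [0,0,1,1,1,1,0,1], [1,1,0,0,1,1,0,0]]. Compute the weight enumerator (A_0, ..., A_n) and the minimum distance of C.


Weight distribution: A_0 = 1, A_3 = 1, A_4 = 2, A_5 = 3, A_6 = 1. Minimum distance d = 3.

Enumerate all 2^3 = 8 messages m ∈ F_2^3.
For each, compute codeword c = mG in F_2^8, then tally its weight.
  m = 000 → c = 00000000, weight = 0.
  m = 100 → c = 01011110, weight = 5.
  m = 010 → c = 00111101, weight = 5.
  m = 110 → c = 01100011, weight = 4.
  m = 001 → c = 11001100, weight = 4.
  m = 101 → c = 10010010, weight = 3.
  m = 011 → c = 11110001, weight = 5.
  m = 111 → c = 10101111, weight = 6.
Tally weights:
  weight 0: 1 codewords.
  weight 3: 1 codewords.
  weight 4: 2 codewords.
  weight 5: 3 codewords.
  weight 6: 1 codewords.
Minimum distance d = smallest w > 0 with A_w > 0 = 3.
Sanity: Σ A_w = 8 = 2^3 = 8 ✓.


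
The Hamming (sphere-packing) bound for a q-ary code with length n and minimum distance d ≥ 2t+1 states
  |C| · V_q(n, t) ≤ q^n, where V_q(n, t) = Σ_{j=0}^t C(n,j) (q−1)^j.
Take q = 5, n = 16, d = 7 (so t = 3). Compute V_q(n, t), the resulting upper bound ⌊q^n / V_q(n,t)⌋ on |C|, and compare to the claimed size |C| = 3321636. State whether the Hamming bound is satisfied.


V_q(n, t) = 37825, q^n = 152587890625, Hamming bound = 4034048, |C| = 3321636 ≤ bound (satisfied).

Step 1: Compute V_q(n, t) = Σ_{j=0}^3 C(n, j) (q−1)^j.
  j = 0: C(16,0)·(4)^0 = 1·1 = 1.
  j = 1: C(16,1)·(4)^1 = 16·4 = 64.
  j = 2: C(16,2)·(4)^2 = 120·16 = 1920.
  j = 3: C(16,3)·(4)^3 = 560·64 = 35840.
  V_q(n, t) = 1 + 64 + 1920 + 35840 = 37825.
Step 2: q^n = 5^16 = 152587890625.
Step 3: Hamming bound ⌊q^n / V_q(n,t)⌋ = ⌊152587890625/37825⌋ = 4034048.
Step 4: Compare |C| = 3321636 to 4034048: satisfied.
The claimed |C| lies below the Hamming bound.


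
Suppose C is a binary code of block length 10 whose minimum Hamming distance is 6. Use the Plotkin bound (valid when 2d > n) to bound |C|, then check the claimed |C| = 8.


Plotkin bound M ≤ 6; given |C| = 8 > bound (violated).

Check applicability: 2d = 12, n = 10.
2d − n = 2 > 0, so Plotkin applies.
Compute d/(2d−n) = 6/2 ≈ 3.0000.
⌊d/(2d−n)⌋ = 3.
Plotkin bound: M ≤ 2·3 = 6.
Given |C| = 8, check: VIOLATED.
This |C| is above the Plotkin bound, so no binary code with n = 10, d = 6 and 8 codewords exists.


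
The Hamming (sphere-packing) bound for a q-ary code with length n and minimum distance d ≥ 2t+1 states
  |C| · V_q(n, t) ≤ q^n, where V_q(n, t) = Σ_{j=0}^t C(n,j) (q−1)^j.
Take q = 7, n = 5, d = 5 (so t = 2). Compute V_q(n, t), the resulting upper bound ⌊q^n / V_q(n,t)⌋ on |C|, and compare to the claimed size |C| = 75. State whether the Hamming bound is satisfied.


V_q(n, t) = 391, q^n = 16807, Hamming bound = 42, |C| = 75 > bound (violated).

Step 1: Compute V_q(n, t) = Σ_{j=0}^2 C(n, j) (q−1)^j.
  j = 0: C(5,0)·(6)^0 = 1·1 = 1.
  j = 1: C(5,1)·(6)^1 = 5·6 = 30.
  j = 2: C(5,2)·(6)^2 = 10·36 = 360.
  V_q(n, t) = 1 + 30 + 360 = 391.
Step 2: q^n = 7^5 = 16807.
Step 3: Hamming bound ⌊q^n / V_q(n,t)⌋ = ⌊16807/391⌋ = 42.
Step 4: Compare |C| = 75 to 42: violated.
The claimed |C| lies above the Hamming bound, so no 7-ary code of length 5 with d ≥ 5 can have 75 codewords.


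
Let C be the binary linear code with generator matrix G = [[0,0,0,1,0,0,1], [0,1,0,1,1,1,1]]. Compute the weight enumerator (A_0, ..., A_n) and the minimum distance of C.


Weight distribution: A_0 = 1, A_2 = 1, A_3 = 1, A_5 = 1. Minimum distance d = 2.

Enumerate all 2^2 = 4 messages m ∈ F_2^2.
For each, compute codeword c = mG in F_2^7, then tally its weight.
  m = 00 → c = 0000000, weight = 0.
  m = 10 → c = 0001001, weight = 2.
  m = 01 → c = 0101111, weight = 5.
  m = 11 → c = 0100110, weight = 3.
Tally weights:
  weight 0: 1 codewords.
  weight 2: 1 codewords.
  weight 3: 1 codewords.
  weight 5: 1 codewords.
Minimum distance d = smallest w > 0 with A_w > 0 = 2.
Sanity: Σ A_w = 4 = 2^2 = 4 ✓.


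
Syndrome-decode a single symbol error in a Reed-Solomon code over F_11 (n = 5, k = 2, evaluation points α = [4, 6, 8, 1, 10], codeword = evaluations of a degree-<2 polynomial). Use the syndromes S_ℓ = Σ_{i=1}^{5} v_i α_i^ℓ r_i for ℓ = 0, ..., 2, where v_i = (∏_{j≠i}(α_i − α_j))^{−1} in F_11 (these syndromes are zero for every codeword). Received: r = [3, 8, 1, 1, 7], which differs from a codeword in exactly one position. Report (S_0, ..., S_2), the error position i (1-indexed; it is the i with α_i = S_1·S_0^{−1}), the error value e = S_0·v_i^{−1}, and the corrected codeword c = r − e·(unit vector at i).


S = (6, 4, 10), error at position 3, error magnitude e = 10, c = [3, 8, 2, 1, 7].

Step 1: column multipliers v_i = (∏_{j≠i}(α_i − α_j))^{−1} mod 11.
  i = 1 (α = 4): (4−6)(4−8)(4−1)(4−10) = (−2)·(−4)·3·(−6) = −144 ≡ 10, so v_1 = 10^{−1} = 10 (mod 11).
  i = 2 (α = 6): (6−4)(6−8)(6−1)(6−10) = 2·(−2)·5·(−4) = 80 ≡ 3, so v_2 = 3^{−1} = 4 (mod 11).
  i = 3 (α = 8): (8−4)(8−6)(8−1)(8−10) = 4·2·7·(−2) = −112 ≡ 9, so v_3 = 9^{−1} = 5 (mod 11).
  i = 4 (α = 1): (1−4)(1−6)(1−8)(1−10) = (−3)·(−5)·(−7)·(−9) = 945 ≡ 10, so v_4 = 10^{−1} = 10 (mod 11).
  i = 5 (α = 10): (10−4)(10−6)(10−8)(10−1) = 6·4·2·9 = 432 ≡ 3, so v_5 = 3^{−1} = 4 (mod 11).
  v = [10, 4, 5, 10, 4].
Step 2: syndromes of r = [3, 8, 1, 1, 7] (all sums mod 11).
  S_0 = Σ v_i r_i = 10·3 + 4·8 + 5·1 + 10·1 + 4·7 = 105 ≡ 6.
  S_1 = Σ v_i α_i r_i = 10·4·3 + 4·6·8 + 5·8·1 + 10·1·1 + 4·10·7 = 642 ≡ 4.
  α_i^2 mod 11 = [5, 3, 9, 1, 1].
  S_2 = Σ v_i α_i^2 r_i = 10·5·3 + 4·3·8 + 5·9·1 + 10·1·1 + 4·1·7 = 329 ≡ 10.
  S = (6, 4, 10) ≠ 0, so r is not a codeword (an error is present).
Step 3: locate the error. For a single error e at position i, S_ℓ = v_i·e·α_i^ℓ, so α_err = S_1/S_0.
  S_0^{−1} = 6^{−1} = 2 (mod 11), so α_err = 4·2 = 8 ≡ 8 = α_3. Error position i = 3.
  Consistency check: S_2/S_1 = 10·3 = 30 ≡ 8 = α_err ✓ (single-error assumption holds).
Step 4: error magnitude e = S_0/v_3 = S_0·∏_{j≠3}(α_3 − α_j) = 6·9 = 54 ≡ 10 (mod 11).
Step 5: correct position 3: c_3 = r_3 − e = 1 − 10 ≡ 2 (mod 11). Hence c = [3, 8, 2, 1, 7].
  Check: interpolating c through the α_i gives m(x) = 4 + 8·x (degree < 2) with m(α_i) = c_i for every i, so c is indeed a codeword.


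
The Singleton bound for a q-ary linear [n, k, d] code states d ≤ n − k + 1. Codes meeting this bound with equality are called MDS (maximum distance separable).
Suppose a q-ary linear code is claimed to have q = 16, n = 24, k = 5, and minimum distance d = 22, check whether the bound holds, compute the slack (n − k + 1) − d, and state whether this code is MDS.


Singleton RHS = n − k + 1 = 20, slack = -2, bound violated (no such code; not MDS).

Singleton bound: d ≤ n − k + 1.
Here n = 24, k = 5, so n − k + 1 = 20.
Given d = 22, check d ≤ 20: NO.
Slack = (n − k + 1) − d = -2.
The slack is negative: d = 22 exceeds n − k + 1 = 20 by 2, so the Singleton bound is violated and no linear [24, 5, 22]_16 code can exist. In particular it is not MDS (MDS requires d = n − k + 1 exactly).
Description: the claimed parameters are [24, 5, 22]_16; such a code would be impossible (violates the Singleton bound).


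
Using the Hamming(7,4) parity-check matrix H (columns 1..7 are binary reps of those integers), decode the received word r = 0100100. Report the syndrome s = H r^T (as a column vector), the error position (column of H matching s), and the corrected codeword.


s = (1, 1, 1)^T, error position = 7, corrected codeword c = 0100101

Compute s = H r^T mod 2 one row at a time:
  s_1 = 0 + 1 + 0 + 0 = 1 ≡ 1 (mod 2).
  s_2 = 1 + 0 + 0 + 0 = 1 ≡ 1 (mod 2).
  s_3 = 0 + 0 + 1 + 0 = 1 ≡ 1 (mod 2).
s = (1, 1, 1)^T — this equals column 7 of H (binary 111), so error is at position 7.
Correct: flip bit 7 of r = 0100100 to get c = 0100101.


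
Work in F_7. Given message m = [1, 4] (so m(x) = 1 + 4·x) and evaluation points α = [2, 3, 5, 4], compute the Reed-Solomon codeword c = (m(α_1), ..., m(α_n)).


c = [2, 6, 0, 3]

Message polynomial: m(x) = 1 + 4·x (mod 7).
For each evaluation point α_i, compute m(α_i) mod 7:
  α_1 = 2: Horner steps 4 → 2, so m(2) = 2.
  α_2 = 3: Horner steps 4 → 6, so m(3) = 6.
  α_3 = 5: Horner steps 4 → 0, so m(5) = 0.
  α_4 = 4: Horner steps 4 → 3, so m(4) = 3.
Codeword c = [2, 6, 0, 3] ∈ F_7^4.


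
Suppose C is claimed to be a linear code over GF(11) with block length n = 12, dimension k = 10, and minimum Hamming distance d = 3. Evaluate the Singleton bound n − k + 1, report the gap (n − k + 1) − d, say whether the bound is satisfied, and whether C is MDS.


Singleton RHS = n − k + 1 = 3, slack = 0, bound satisfied, MDS.

Singleton bound: d ≤ n − k + 1.
Here n = 12, k = 10, so n − k + 1 = 3.
Given d = 3, check d ≤ 3: YES.
Slack = (n − k + 1) − d = 0.
The code is MDS (slack = 0).
Description: the claimed parameters are [12, 10, 3]_11; such a code would be MDS (meets Singleton bound).


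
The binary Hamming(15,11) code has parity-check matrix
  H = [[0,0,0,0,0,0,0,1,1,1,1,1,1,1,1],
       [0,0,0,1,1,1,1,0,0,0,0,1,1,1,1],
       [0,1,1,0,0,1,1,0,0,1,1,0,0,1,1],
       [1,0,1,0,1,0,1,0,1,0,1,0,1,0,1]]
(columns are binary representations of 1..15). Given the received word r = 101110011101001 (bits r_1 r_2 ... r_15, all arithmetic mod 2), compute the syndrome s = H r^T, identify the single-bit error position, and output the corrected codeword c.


s = (1, 0, 1, 1)^T, error position = 11, corrected codeword c = 101110011111001

Compute s = H r^T mod 2 one row at a time:
  s_1 = 1 + 1 + 1 + 0 + 1 + 0 + 0 + 1 = 5 ≡ 1 (mod 2).
  s_2 = 1 + 1 + 0 + 0 + 1 + 0 + 0 + 1 = 4 ≡ 0 (mod 2).
  s_3 = 0 + 1 + 0 + 0 + 1 + 0 + 0 + 1 = 3 ≡ 1 (mod 2).
  s_4 = 1 + 1 + 1 + 0 + 1 + 0 + 0 + 1 = 5 ≡ 1 (mod 2).
s = (1, 0, 1, 1)^T — this equals column 11 of H (binary 1011), so error is at position 11.
Correct: flip bit 11 of r = 101110011101001 to get c = 101110011111001.


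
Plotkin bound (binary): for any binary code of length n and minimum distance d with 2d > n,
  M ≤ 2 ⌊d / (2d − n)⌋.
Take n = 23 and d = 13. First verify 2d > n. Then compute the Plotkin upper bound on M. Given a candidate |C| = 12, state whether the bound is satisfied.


Plotkin bound M ≤ 8; given |C| = 12 > bound (violated).

Check applicability: 2d = 26, n = 23.
2d − n = 3 > 0, so Plotkin applies.
Compute d/(2d−n) = 13/3 ≈ 4.3333.
⌊d/(2d−n)⌋ = 4.
Plotkin bound: M ≤ 2·4 = 8.
Given |C| = 12, check: VIOLATED.
This |C| is above the Plotkin bound, so no binary code with n = 23, d = 13 and 12 codewords exists.


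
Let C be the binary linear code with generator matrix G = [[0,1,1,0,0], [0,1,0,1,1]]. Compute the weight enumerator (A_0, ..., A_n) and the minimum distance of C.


Weight distribution: A_0 = 1, A_2 = 1, A_3 = 2. Minimum distance d = 2.

Enumerate all 2^2 = 4 messages m ∈ F_2^2.
For each, compute codeword c = mG in F_2^5, then tally its weight.
  m = 00 → c = 00000, weight = 0.
  m = 10 → c = 01100, weight = 2.
  m = 01 → c = 01011, weight = 3.
  m = 11 → c = 00111, weight = 3.
Tally weights:
  weight 0: 1 codewords.
  weight 2: 1 codewords.
  weight 3: 2 codewords.
Minimum distance d = smallest w > 0 with A_w > 0 = 2.
Sanity: Σ A_w = 4 = 2^2 = 4 ✓.


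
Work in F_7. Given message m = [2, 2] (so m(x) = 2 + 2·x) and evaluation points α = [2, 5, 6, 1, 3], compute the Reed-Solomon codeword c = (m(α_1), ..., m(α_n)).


c = [6, 5, 0, 4, 1]

Message polynomial: m(x) = 2 + 2·x (mod 7).
For each evaluation point α_i, compute m(α_i) mod 7:
  α_1 = 2: Horner steps 2 → 6, so m(2) = 6.
  α_2 = 5: Horner steps 2 → 5, so m(5) = 5.
  α_3 = 6: Horner steps 2 → 0, so m(6) = 0.
  α_4 = 1: Horner steps 2 → 4, so m(1) = 4.
  α_5 = 3: Horner steps 2 → 1, so m(3) = 1.
Codeword c = [6, 5, 0, 4, 1] ∈ F_7^5.


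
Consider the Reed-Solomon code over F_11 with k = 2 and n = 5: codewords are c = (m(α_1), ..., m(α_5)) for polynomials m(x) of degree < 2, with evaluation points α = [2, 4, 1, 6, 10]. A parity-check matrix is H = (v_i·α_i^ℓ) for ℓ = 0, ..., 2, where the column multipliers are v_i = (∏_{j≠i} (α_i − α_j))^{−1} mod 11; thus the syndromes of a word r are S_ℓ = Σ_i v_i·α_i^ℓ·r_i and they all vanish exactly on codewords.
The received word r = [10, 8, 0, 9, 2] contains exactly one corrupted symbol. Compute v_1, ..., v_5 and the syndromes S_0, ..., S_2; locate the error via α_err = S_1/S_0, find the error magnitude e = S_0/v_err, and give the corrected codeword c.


S = (5, 8, 4), error at position 4, error magnitude e = 3, c = [10, 8, 0, 6, 2].

Step 1: column multipliers v_i = (∏_{j≠i}(α_i − α_j))^{−1} mod 11.
  i = 1 (α = 2): (2−4)(2−1)(2−6)(2−10) = (−2)·1·(−4)·(−8) = −64 ≡ 2, so v_1 = 2^{−1} = 6 (mod 11).
  i = 2 (α = 4): (4−2)(4−1)(4−6)(4−10) = 2·3·(−2)·(−6) = 72 ≡ 6, so v_2 = 6^{−1} = 2 (mod 11).
  i = 3 (α = 1): (1−2)(1−4)(1−6)(1−10) = (−1)·(−3)·(−5)·(−9) = 135 ≡ 3, so v_3 = 3^{−1} = 4 (mod 11).
  i = 4 (α = 6): (6−2)(6−4)(6−1)(6−10) = 4·2·5·(−4) = −160 ≡ 5, so v_4 = 5^{−1} = 9 (mod 11).
  i = 5 (α = 10): (10−2)(10−4)(10−1)(10−6) = 8·6·9·4 = 1728 ≡ 1, so v_5 = 1^{−1} = 1 (mod 11).
  v = [6, 2, 4, 9, 1].
Step 2: syndromes of r = [10, 8, 0, 9, 2] (all sums mod 11).
  S_0 = Σ v_i r_i = 6·10 + 2·8 + 4·0 + 9·9 + 1·2 = 159 ≡ 5.
  S_1 = Σ v_i α_i r_i = 6·2·10 + 2·4·8 + 4·1·0 + 9·6·9 + 1·10·2 = 690 ≡ 8.
  α_i^2 mod 11 = [4, 5, 1, 3, 1].
  S_2 = Σ v_i α_i^2 r_i = 6·4·10 + 2·5·8 + 4·1·0 + 9·3·9 + 1·1·2 = 565 ≡ 4.
  S = (5, 8, 4) ≠ 0, so r is not a codeword (an error is present).
Step 3: locate the error. For a single error e at position i, S_ℓ = v_i·e·α_i^ℓ, so α_err = S_1/S_0.
  S_0^{−1} = 5^{−1} = 9 (mod 11), so α_err = 8·9 = 72 ≡ 6 = α_4. Error position i = 4.
  Consistency check: S_2/S_1 = 4·7 = 28 ≡ 6 = α_err ✓ (single-error assumption holds).
Step 4: error magnitude e = S_0/v_4 = S_0·∏_{j≠4}(α_4 − α_j) = 5·5 = 25 ≡ 3 (mod 11).
Step 5: correct position 4: c_4 = r_4 − e = 9 − 3 ≡ 6 (mod 11). Hence c = [10, 8, 0, 6, 2].
  Check: interpolating c through the α_i gives m(x) = 1 + 10·x (degree < 2) with m(α_i) = c_i for every i, so c is indeed a codeword.


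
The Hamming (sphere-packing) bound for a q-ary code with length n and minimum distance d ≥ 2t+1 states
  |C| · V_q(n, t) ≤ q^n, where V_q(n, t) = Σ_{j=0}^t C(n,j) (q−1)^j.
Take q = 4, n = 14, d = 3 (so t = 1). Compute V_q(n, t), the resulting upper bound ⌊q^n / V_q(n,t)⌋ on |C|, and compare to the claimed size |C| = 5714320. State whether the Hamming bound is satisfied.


V_q(n, t) = 43, q^n = 268435456, Hamming bound = 6242685, |C| = 5714320 ≤ bound (satisfied).

Step 1: Compute V_q(n, t) = Σ_{j=0}^1 C(n, j) (q−1)^j.
  j = 0: C(14,0)·(3)^0 = 1·1 = 1.
  j = 1: C(14,1)·(3)^1 = 14·3 = 42.
  V_q(n, t) = 1 + 42 = 43.
Step 2: q^n = 4^14 = 268435456.
Step 3: Hamming bound ⌊q^n / V_q(n,t)⌋ = ⌊268435456/43⌋ = 6242685.
Step 4: Compare |C| = 5714320 to 6242685: satisfied.
The claimed |C| lies below the Hamming bound.


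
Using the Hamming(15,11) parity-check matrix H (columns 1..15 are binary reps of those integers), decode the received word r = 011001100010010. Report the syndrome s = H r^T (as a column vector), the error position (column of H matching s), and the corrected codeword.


s = (0, 1, 0, 1)^T, error position = 5, corrected codeword c = 011011100010010

Compute s = H r^T mod 2 one row at a time:
  s_1 = 0 + 0 + 0 + 1 + 0 + 0 + 1 + 0 = 2 ≡ 0 (mod 2).
  s_2 = 0 + 0 + 1 + 1 + 0 + 0 + 1 + 0 = 3 ≡ 1 (mod 2).
  s_3 = 1 + 1 + 1 + 1 + 0 + 1 + 1 + 0 = 6 ≡ 0 (mod 2).
  s_4 = 0 + 1 + 0 + 1 + 0 + 1 + 0 + 0 = 3 ≡ 1 (mod 2).
s = (0, 1, 0, 1)^T — this equals column 5 of H (binary 0101), so error is at position 5.
Correct: flip bit 5 of r = 011001100010010 to get c = 011011100010010.


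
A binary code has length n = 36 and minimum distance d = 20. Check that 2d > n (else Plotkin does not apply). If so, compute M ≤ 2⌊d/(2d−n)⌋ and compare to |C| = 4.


Plotkin bound M ≤ 10; given |C| = 4 ≤ bound (satisfied).

Check applicability: 2d = 40, n = 36.
2d − n = 4 > 0, so Plotkin applies.
Compute d/(2d−n) = 20/4 ≈ 5.0000.
⌊d/(2d−n)⌋ = 5.
Plotkin bound: M ≤ 2·5 = 10.
Given |C| = 4, check: satisfied.
This |C| is below the Plotkin bound.


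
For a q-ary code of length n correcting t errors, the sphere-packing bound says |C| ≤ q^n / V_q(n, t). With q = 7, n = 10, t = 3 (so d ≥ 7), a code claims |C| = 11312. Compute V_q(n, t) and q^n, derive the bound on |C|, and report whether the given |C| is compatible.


V_q(n, t) = 27601, q^n = 282475249, Hamming bound = 10234, |C| = 11312 > bound (violated).

Step 1: Compute V_q(n, t) = Σ_{j=0}^3 C(n, j) (q−1)^j.
  j = 0: C(10,0)·(6)^0 = 1·1 = 1.
  j = 1: C(10,1)·(6)^1 = 10·6 = 60.
  j = 2: C(10,2)·(6)^2 = 45·36 = 1620.
  j = 3: C(10,3)·(6)^3 = 120·216 = 25920.
  V_q(n, t) = 1 + 60 + 1620 + 25920 = 27601.
Step 2: q^n = 7^10 = 282475249.
Step 3: Hamming bound ⌊q^n / V_q(n,t)⌋ = ⌊282475249/27601⌋ = 10234.
Step 4: Compare |C| = 11312 to 10234: violated.
The claimed |C| lies above the Hamming bound, so no 7-ary code of length 10 with d ≥ 7 can have 11312 codewords.


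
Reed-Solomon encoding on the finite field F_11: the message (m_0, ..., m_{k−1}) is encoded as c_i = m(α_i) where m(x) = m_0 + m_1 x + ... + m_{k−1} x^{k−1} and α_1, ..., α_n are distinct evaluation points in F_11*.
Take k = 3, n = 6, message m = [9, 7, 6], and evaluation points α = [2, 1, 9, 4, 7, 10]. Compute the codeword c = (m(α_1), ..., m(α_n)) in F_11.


c = [3, 0, 8, 1, 0, 8]

Message polynomial: m(x) = 9 + 7·x + 6·x^2 (mod 11).
For each evaluation point α_i, compute m(α_i) mod 11:
  α_1 = 2: Horner steps 6 → 8 → 3, so m(2) = 3.
  α_2 = 1: Horner steps 6 → 2 → 0, so m(1) = 0.
  α_3 = 9: Horner steps 6 → 6 → 8, so m(9) = 8.
  α_4 = 4: Horner steps 6 → 9 → 1, so m(4) = 1.
  α_5 = 7: Horner steps 6 → 5 → 0, so m(7) = 0.
  α_6 = 10: Horner steps 6 → 1 → 8, so m(10) = 8.
Codeword c = [3, 0, 8, 1, 0, 8] ∈ F_11^6.


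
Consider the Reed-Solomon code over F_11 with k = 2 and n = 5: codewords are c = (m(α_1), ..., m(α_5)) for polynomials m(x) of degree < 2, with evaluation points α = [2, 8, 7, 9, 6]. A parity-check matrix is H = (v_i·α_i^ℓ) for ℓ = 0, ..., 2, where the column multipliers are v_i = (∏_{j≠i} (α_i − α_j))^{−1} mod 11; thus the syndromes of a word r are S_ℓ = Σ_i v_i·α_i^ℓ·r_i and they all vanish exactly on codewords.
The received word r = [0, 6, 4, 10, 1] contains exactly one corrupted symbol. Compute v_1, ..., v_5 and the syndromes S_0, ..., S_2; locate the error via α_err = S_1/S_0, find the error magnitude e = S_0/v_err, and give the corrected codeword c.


S = (1, 8, 9), error at position 2, error magnitude e = 10, c = [0, 7, 4, 10, 1].

Step 1: column multipliers v_i = (∏_{j≠i}(α_i − α_j))^{−1} mod 11.
  i = 1 (α = 2): (2−8)(2−7)(2−9)(2−6) = (−6)·(−5)·(−7)·(−4) = 840 ≡ 4, so v_1 = 4^{−1} = 3 (mod 11).
  i = 2 (α = 8): (8−2)(8−7)(8−9)(8−6) = 6·1·(−1)·2 = −12 ≡ 10, so v_2 = 10^{−1} = 10 (mod 11).
  i = 3 (α = 7): (7−2)(7−8)(7−9)(7−6) = 5·(−1)·(−2)·1 = 10 ≡ 10, so v_3 = 10^{−1} = 10 (mod 11).
  i = 4 (α = 9): (9−2)(9−8)(9−7)(9−6) = 7·1·2·3 = 42 ≡ 9, so v_4 = 9^{−1} = 5 (mod 11).
  i = 5 (α = 6): (6−2)(6−8)(6−7)(6−9) = 4·(−2)·(−1)·(−3) = −24 ≡ 9, so v_5 = 9^{−1} = 5 (mod 11).
  v = [3, 10, 10, 5, 5].
Step 2: syndromes of r = [0, 6, 4, 10, 1] (all sums mod 11).
  S_0 = Σ v_i r_i = 3·0 + 10·6 + 10·4 + 5·10 + 5·1 = 155 ≡ 1.
  S_1 = Σ v_i α_i r_i = 3·2·0 + 10·8·6 + 10·7·4 + 5·9·10 + 5·6·1 = 1240 ≡ 8.
  α_i^2 mod 11 = [4, 9, 5, 4, 3].
  S_2 = Σ v_i α_i^2 r_i = 3·4·0 + 10·9·6 + 10·5·4 + 5·4·10 + 5·3·1 = 955 ≡ 9.
  S = (1, 8, 9) ≠ 0, so r is not a codeword (an error is present).
Step 3: locate the error. For a single error e at position i, S_ℓ = v_i·e·α_i^ℓ, so α_err = S_1/S_0.
  S_0^{−1} = 1^{−1} = 1 (mod 11), so α_err = 8·1 = 8 ≡ 8 = α_2. Error position i = 2.
  Consistency check: S_2/S_1 = 9·7 = 63 ≡ 8 = α_err ✓ (single-error assumption holds).
Step 4: error magnitude e = S_0/v_2 = S_0·∏_{j≠2}(α_2 − α_j) = 1·10 = 10 ≡ 10 (mod 11).
Step 5: correct position 2: c_2 = r_2 − e = 6 − 10 ≡ 7 (mod 11). Hence c = [0, 7, 4, 10, 1].
  Check: interpolating c through the α_i gives m(x) = 5 + 3·x (degree < 2) with m(α_i) = c_i for every i, so c is indeed a codeword.


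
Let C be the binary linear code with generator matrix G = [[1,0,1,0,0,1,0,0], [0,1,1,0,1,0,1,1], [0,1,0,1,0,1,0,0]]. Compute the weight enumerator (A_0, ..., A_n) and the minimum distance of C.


Weight distribution: A_0 = 1, A_3 = 2, A_4 = 1, A_5 = 2, A_6 = 2. Minimum distance d = 3.

Enumerate all 2^3 = 8 messages m ∈ F_2^3.
For each, compute codeword c = mG in F_2^8, then tally its weight.
  m = 000 → c = 00000000, weight = 0.
  m = 100 → c = 10100100, weight = 3.
  m = 010 → c = 01101011, weight = 5.
  m = 110 → c = 11001111, weight = 6.
  m = 001 → c = 01010100, weight = 3.
  m = 101 → c = 11110000, weight = 4.
  m = 011 → c = 00111111, weight = 6.
  m = 111 → c = 10011011, weight = 5.
Tally weights:
  weight 0: 1 codewords.
  weight 3: 2 codewords.
  weight 4: 1 codewords.
  weight 5: 2 codewords.
  weight 6: 2 codewords.
Minimum distance d = smallest w > 0 with A_w > 0 = 3.
Sanity: Σ A_w = 8 = 2^3 = 8 ✓.


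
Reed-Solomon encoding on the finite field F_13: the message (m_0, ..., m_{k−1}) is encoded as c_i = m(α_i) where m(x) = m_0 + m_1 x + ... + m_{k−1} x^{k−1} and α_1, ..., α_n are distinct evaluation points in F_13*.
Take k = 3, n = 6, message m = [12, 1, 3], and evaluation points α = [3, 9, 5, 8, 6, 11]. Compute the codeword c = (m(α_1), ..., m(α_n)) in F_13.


c = [3, 4, 1, 4, 9, 9]

Message polynomial: m(x) = 12 + 1·x + 3·x^2 (mod 13).
For each evaluation point α_i, compute m(α_i) mod 13:
  α_1 = 3: Horner steps 3 → 10 → 3, so m(3) = 3.
  α_2 = 9: Horner steps 3 → 2 → 4, so m(9) = 4.
  α_3 = 5: Horner steps 3 → 3 → 1, so m(5) = 1.
  α_4 = 8: Horner steps 3 → 12 → 4, so m(8) = 4.
  α_5 = 6: Horner steps 3 → 6 → 9, so m(6) = 9.
  α_6 = 11: Horner steps 3 → 8 → 9, so m(11) = 9.
Codeword c = [3, 4, 1, 4, 9, 9] ∈ F_13^6.


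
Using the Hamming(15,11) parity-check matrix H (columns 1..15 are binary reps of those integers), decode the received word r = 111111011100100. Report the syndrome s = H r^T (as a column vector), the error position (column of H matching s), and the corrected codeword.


s = (0, 0, 0, 1)^T, error position = 1, corrected codeword c = 011111011100100

Compute s = H r^T mod 2 one row at a time:
  s_1 = 1 + 1 + 1 + 0 + 0 + 1 + 0 + 0 = 4 ≡ 0 (mod 2).
  s_2 = 1 + 1 + 1 + 0 + 0 + 1 + 0 + 0 = 4 ≡ 0 (mod 2).
  s_3 = 1 + 1 + 1 + 0 + 1 + 0 + 0 + 0 = 4 ≡ 0 (mod 2).
  s_4 = 1 + 1 + 1 + 0 + 1 + 0 + 1 + 0 = 5 ≡ 1 (mod 2).
s = (0, 0, 0, 1)^T — this equals column 1 of H (binary 0001), so error is at position 1.
Correct: flip bit 1 of r = 111111011100100 to get c = 011111011100100.


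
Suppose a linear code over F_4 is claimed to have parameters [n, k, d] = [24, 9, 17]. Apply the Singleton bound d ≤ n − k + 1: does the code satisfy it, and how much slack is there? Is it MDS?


Singleton RHS = n − k + 1 = 16, slack = -1, bound violated (no such code; not MDS).

Singleton bound: d ≤ n − k + 1.
Here n = 24, k = 9, so n − k + 1 = 16.
Given d = 17, check d ≤ 16: NO.
Slack = (n − k + 1) − d = -1.
The slack is negative: d = 17 exceeds n − k + 1 = 16 by 1, so the Singleton bound is violated and no linear [24, 9, 17]_4 code can exist. In particular it is not MDS (MDS requires d = n − k + 1 exactly).
Description: the claimed parameters are [24, 9, 17]_4; such a code would be impossible (violates the Singleton bound).


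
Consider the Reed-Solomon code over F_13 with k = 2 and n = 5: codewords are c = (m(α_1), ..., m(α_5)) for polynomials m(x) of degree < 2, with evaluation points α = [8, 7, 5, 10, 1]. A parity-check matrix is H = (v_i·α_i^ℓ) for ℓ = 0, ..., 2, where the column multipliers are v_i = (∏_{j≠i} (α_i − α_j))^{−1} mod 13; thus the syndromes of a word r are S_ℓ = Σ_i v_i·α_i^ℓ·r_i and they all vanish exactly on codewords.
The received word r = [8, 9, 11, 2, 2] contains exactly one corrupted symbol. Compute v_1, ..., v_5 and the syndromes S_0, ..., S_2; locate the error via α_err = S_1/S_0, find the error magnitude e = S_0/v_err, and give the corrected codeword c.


S = (10, 9, 12), error at position 4, error magnitude e = 9, c = [8, 9, 11, 6, 2].

Step 1: column multipliers v_i = (∏_{j≠i}(α_i − α_j))^{−1} mod 13.
  i = 1 (α = 8): (8−7)(8−5)(8−10)(8−1) = 1·3·(−2)·7 = −42 ≡ 10, so v_1 = 10^{−1} = 4 (mod 13).
  i = 2 (α = 7): (7−8)(7−5)(7−10)(7−1) = (−1)·2·(−3)·6 = 36 ≡ 10, so v_2 = 10^{−1} = 4 (mod 13).
  i = 3 (α = 5): (5−8)(5−7)(5−10)(5−1) = (−3)·(−2)·(−5)·4 = −120 ≡ 10, so v_3 = 10^{−1} = 4 (mod 13).
  i = 4 (α = 10): (10−8)(10−7)(10−5)(10−1) = 2·3·5·9 = 270 ≡ 10, so v_4 = 10^{−1} = 4 (mod 13).
  i = 5 (α = 1): (1−8)(1−7)(1−5)(1−10) = (−7)·(−6)·(−4)·(−9) = 1512 ≡ 4, so v_5 = 4^{−1} = 10 (mod 13).
  v = [4, 4, 4, 4, 10].
Step 2: syndromes of r = [8, 9, 11, 2, 2] (all sums mod 13).
  S_0 = Σ v_i r_i = 4·8 + 4·9 + 4·11 + 4·2 + 10·2 = 140 ≡ 10.
  S_1 = Σ v_i α_i r_i = 4·8·8 + 4·7·9 + 4·5·11 + 4·10·2 + 10·1·2 = 828 ≡ 9.
  α_i^2 mod 13 = [12, 10, 12, 9, 1].
  S_2 = Σ v_i α_i^2 r_i = 4·12·8 + 4·10·9 + 4·12·11 + 4·9·2 + 10·1·2 = 1364 ≡ 12.
  S = (10, 9, 12) ≠ 0, so r is not a codeword (an error is present).
Step 3: locate the error. For a single error e at position i, S_ℓ = v_i·e·α_i^ℓ, so α_err = S_1/S_0.
  S_0^{−1} = 10^{−1} = 4 (mod 13), so α_err = 9·4 = 36 ≡ 10 = α_4. Error position i = 4.
  Consistency check: S_2/S_1 = 12·3 = 36 ≡ 10 = α_err ✓ (single-error assumption holds).
Step 4: error magnitude e = S_0/v_4 = S_0·∏_{j≠4}(α_4 − α_j) = 10·10 = 100 ≡ 9 (mod 13).
Step 5: correct position 4: c_4 = r_4 − e = 2 − 9 ≡ 6 (mod 13). Hence c = [8, 9, 11, 6, 2].
  Check: interpolating c through the α_i gives m(x) = 3 + 12·x (degree < 2) with m(α_i) = c_i for every i, so c is indeed a codeword.


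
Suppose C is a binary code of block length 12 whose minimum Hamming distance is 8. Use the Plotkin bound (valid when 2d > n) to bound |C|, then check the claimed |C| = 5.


Plotkin bound M ≤ 4; given |C| = 5 > bound (violated).

Check applicability: 2d = 16, n = 12.
2d − n = 4 > 0, so Plotkin applies.
Compute d/(2d−n) = 8/4 ≈ 2.0000.
⌊d/(2d−n)⌋ = 2.
Plotkin bound: M ≤ 2·2 = 4.
Given |C| = 5, check: VIOLATED.
This |C| is above the Plotkin bound, so no binary code with n = 12, d = 8 and 5 codewords exists.


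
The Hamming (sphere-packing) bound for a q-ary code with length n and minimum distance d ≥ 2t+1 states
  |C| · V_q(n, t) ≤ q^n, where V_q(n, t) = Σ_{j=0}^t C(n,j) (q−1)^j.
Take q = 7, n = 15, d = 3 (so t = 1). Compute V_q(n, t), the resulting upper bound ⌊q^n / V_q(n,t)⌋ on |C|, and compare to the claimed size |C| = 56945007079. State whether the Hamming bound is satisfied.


V_q(n, t) = 91, q^n = 4747561509943, Hamming bound = 52171005603, |C| = 56945007079 > bound (violated).

Step 1: Compute V_q(n, t) = Σ_{j=0}^1 C(n, j) (q−1)^j.
  j = 0: C(15,0)·(6)^0 = 1·1 = 1.
  j = 1: C(15,1)·(6)^1 = 15·6 = 90.
  V_q(n, t) = 1 + 90 = 91.
Step 2: q^n = 7^15 = 4747561509943.
Step 3: Hamming bound ⌊q^n / V_q(n,t)⌋ = ⌊4747561509943/91⌋ = 52171005603.
Step 4: Compare |C| = 56945007079 to 52171005603: violated.
The claimed |C| lies above the Hamming bound, so no 7-ary code of length 15 with d ≥ 3 can have 56945007079 codewords.


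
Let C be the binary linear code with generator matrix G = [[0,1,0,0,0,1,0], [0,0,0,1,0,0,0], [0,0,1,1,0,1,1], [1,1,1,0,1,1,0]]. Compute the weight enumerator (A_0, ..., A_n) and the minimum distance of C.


Weight distribution: A_0 = 1, A_1 = 1, A_2 = 1, A_3 = 4, A_4 = 5, A_5 = 3, A_6 = 1. Minimum distance d = 1.

Enumerate all 2^4 = 16 messages m ∈ F_2^4.
For each, compute codeword c = mG in F_2^7, then tally its weight.
  m = 0000 → c = 0000000, weight = 0.
  m = 1000 → c = 0100010, weight = 2.
  m = 0100 → c = 0001000, weight = 1.
  m = 1100 → c = 0101010, weight = 3.
  m = 0010 → c = 0011011, weight = 4.
  m = 1010 → c = 0111001, weight = 4.
  m = 0110 → c = 0010011, weight = 3.
  m = 1110 → c = 0110001, weight = 3.
  m = 0001 → c = 1110110, weight = 5.
  m = 1001 → c = 1010100, weight = 3.
  m = 0101 → c = 1111110, weight = 6.
  m = 1101 → c = 1011100, weight = 4.
  m = 0011 → c = 1101101, weight = 5.
  m = 1011 → c = 1001111, weight = 5.
  m = 0111 → c = 1100101, weight = 4.
  m = 1111 → c = 1000111, weight = 4.
Tally weights:
  weight 0: 1 codewords.
  weight 1: 1 codewords.
  weight 2: 1 codewords.
  weight 3: 4 codewords.
  weight 4: 5 codewords.
  weight 5: 3 codewords.
  weight 6: 1 codewords.
Minimum distance d = smallest w > 0 with A_w > 0 = 1.
Sanity: Σ A_w = 16 = 2^4 = 16 ✓.


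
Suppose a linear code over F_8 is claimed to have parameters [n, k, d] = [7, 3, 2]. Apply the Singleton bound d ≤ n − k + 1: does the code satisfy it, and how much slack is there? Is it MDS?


Singleton RHS = n − k + 1 = 5, slack = 3, bound satisfied, not MDS.

Singleton bound: d ≤ n − k + 1.
Here n = 7, k = 3, so n − k + 1 = 5.
Given d = 2, check d ≤ 5: YES.
Slack = (n − k + 1) − d = 3.
The code is NOT MDS (slack = 3 > 0).
Description: the claimed parameters are [7, 3, 2]_8; such a code would be non-MDS.


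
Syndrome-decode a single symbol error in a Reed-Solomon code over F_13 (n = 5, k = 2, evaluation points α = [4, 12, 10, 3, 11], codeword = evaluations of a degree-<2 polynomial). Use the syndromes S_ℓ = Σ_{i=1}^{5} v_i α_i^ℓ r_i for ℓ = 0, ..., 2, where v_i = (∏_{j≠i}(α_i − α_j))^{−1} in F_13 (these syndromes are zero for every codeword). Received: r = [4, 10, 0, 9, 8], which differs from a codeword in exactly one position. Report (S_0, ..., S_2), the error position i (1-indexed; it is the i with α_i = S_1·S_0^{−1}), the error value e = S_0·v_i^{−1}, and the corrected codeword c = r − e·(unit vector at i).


S = (7, 6, 7), error at position 2, error magnitude e = 7, c = [4, 3, 0, 9, 8].

Step 1: column multipliers v_i = (∏_{j≠i}(α_i − α_j))^{−1} mod 13.
  i = 1 (α = 4): (4−12)(4−10)(4−3)(4−11) = (−8)·(−6)·1·(−7) = −336 ≡ 2, so v_1 = 2^{−1} = 7 (mod 13).
  i = 2 (α = 12): (12−4)(12−10)(12−3)(12−11) = 8·2·9·1 = 144 ≡ 1, so v_2 = 1^{−1} = 1 (mod 13).
  i = 3 (α = 10): (10−4)(10−12)(10−3)(10−11) = 6·(−2)·7·(−1) = 84 ≡ 6, so v_3 = 6^{−1} = 11 (mod 13).
  i = 4 (α = 3): (3−4)(3−12)(3−10)(3−11) = (−1)·(−9)·(−7)·(−8) = 504 ≡ 10, so v_4 = 10^{−1} = 4 (mod 13).
  i = 5 (α = 11): (11−4)(11−12)(11−10)(11−3) = 7·(−1)·1·8 = −56 ≡ 9, so v_5 = 9^{−1} = 3 (mod 13).
  v = [7, 1, 11, 4, 3].
Step 2: syndromes of r = [4, 10, 0, 9, 8] (all sums mod 13).
  S_0 = Σ v_i r_i = 7·4 + 1·10 + 11·0 + 4·9 + 3·8 = 98 ≡ 7.
  S_1 = Σ v_i α_i r_i = 7·4·4 + 1·12·10 + 11·10·0 + 4·3·9 + 3·11·8 = 604 ≡ 6.
  α_i^2 mod 13 = [3, 1, 9, 9, 4].
  S_2 = Σ v_i α_i^2 r_i = 7·3·4 + 1·1·10 + 11·9·0 + 4·9·9 + 3·4·8 = 514 ≡ 7.
  S = (7, 6, 7) ≠ 0, so r is not a codeword (an error is present).
Step 3: locate the error. For a single error e at position i, S_ℓ = v_i·e·α_i^ℓ, so α_err = S_1/S_0.
  S_0^{−1} = 7^{−1} = 2 (mod 13), so α_err = 6·2 = 12 ≡ 12 = α_2. Error position i = 2.
  Consistency check: S_2/S_1 = 7·11 = 77 ≡ 12 = α_err ✓ (single-error assumption holds).
Step 4: error magnitude e = S_0/v_2 = S_0·∏_{j≠2}(α_2 − α_j) = 7·1 = 7 ≡ 7 (mod 13).
Step 5: correct position 2: c_2 = r_2 − e = 10 − 7 ≡ 3 (mod 13). Hence c = [4, 3, 0, 9, 8].
  Check: interpolating c through the α_i gives m(x) = 11 + 8·x (degree < 2) with m(α_i) = c_i for every i, so c is indeed a codeword.


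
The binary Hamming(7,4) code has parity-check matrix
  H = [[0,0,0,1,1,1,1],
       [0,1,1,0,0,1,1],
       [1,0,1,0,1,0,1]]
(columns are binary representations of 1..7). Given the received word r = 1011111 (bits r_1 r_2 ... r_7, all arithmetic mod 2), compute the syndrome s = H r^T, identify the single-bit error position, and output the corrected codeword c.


s = (0, 1, 0)^T, error position = 2, corrected codeword c = 1111111

Compute s = H r^T mod 2 one row at a time:
  s_1 = 1 + 1 + 1 + 1 = 4 ≡ 0 (mod 2).
  s_2 = 0 + 1 + 1 + 1 = 3 ≡ 1 (mod 2).
  s_3 = 1 + 1 + 1 + 1 = 4 ≡ 0 (mod 2).
s = (0, 1, 0)^T — this equals column 2 of H (binary 010), so error is at position 2.
Correct: flip bit 2 of r = 1011111 to get c = 1111111.


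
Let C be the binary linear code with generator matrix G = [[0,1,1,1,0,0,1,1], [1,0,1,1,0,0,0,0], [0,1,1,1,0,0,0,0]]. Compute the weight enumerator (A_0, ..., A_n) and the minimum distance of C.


Weight distribution: A_0 = 1, A_2 = 2, A_3 = 2, A_4 = 1, A_5 = 2. Minimum distance d = 2.

Enumerate all 2^3 = 8 messages m ∈ F_2^3.
For each, compute codeword c = mG in F_2^8, then tally its weight.
  m = 000 → c = 00000000, weight = 0.
  m = 100 → c = 01110011, weight = 5.
  m = 010 → c = 10110000, weight = 3.
  m = 110 → c = 11000011, weight = 4.
  m = 001 → c = 01110000, weight = 3.
  m = 101 → c = 00000011, weight = 2.
  m = 011 → c = 11000000, weight = 2.
  m = 111 → c = 10110011, weight = 5.
Tally weights:
  weight 0: 1 codewords.
  weight 2: 2 codewords.
  weight 3: 2 codewords.
  weight 4: 1 codewords.
  weight 5: 2 codewords.
Minimum distance d = smallest w > 0 with A_w > 0 = 2.
Sanity: Σ A_w = 8 = 2^3 = 8 ✓.


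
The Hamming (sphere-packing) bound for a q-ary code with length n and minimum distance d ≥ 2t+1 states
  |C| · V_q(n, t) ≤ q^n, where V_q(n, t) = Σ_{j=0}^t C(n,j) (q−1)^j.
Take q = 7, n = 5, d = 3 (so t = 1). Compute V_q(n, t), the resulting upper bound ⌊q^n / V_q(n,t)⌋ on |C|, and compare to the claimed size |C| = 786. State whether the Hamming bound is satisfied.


V_q(n, t) = 31, q^n = 16807, Hamming bound = 542, |C| = 786 > bound (violated).

Step 1: Compute V_q(n, t) = Σ_{j=0}^1 C(n, j) (q−1)^j.
  j = 0: C(5,0)·(6)^0 = 1·1 = 1.
  j = 1: C(5,1)·(6)^1 = 5·6 = 30.
  V_q(n, t) = 1 + 30 = 31.
Step 2: q^n = 7^5 = 16807.
Step 3: Hamming bound ⌊q^n / V_q(n,t)⌋ = ⌊16807/31⌋ = 542.
Step 4: Compare |C| = 786 to 542: violated.
The claimed |C| lies above the Hamming bound, so no 7-ary code of length 5 with d ≥ 3 can have 786 codewords.
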